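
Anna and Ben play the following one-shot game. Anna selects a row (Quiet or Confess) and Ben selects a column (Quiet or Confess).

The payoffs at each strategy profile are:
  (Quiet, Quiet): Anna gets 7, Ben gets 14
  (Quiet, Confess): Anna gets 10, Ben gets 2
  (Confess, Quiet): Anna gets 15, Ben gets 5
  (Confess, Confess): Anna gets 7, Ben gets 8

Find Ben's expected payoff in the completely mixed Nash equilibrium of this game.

First find p, the probability Anna plays Quiet, from Ben's indifference between Quiet and Confess: 14p + 5(1−p) = 2p + 8(1−p), giving p = 1/5.
Since Ben is indifferent in equilibrium, Ben's expected payoff equals the payoff from either column against (1/5, 4/5). Using Quiet: 14(1/5) + 5(4/5) = 34/5.

34/5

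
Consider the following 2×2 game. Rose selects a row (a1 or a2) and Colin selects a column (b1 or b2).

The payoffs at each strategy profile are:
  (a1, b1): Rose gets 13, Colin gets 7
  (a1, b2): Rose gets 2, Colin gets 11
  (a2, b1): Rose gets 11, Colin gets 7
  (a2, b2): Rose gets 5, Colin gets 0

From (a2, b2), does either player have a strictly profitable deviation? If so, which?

Colin

Rose at (a2, b2) earns 5; deviating to a1 yields 2 — not better.
Colin earns 0; deviating to b1 yields 7 — a strict improvement.
Only Colin has a strictly profitable deviation.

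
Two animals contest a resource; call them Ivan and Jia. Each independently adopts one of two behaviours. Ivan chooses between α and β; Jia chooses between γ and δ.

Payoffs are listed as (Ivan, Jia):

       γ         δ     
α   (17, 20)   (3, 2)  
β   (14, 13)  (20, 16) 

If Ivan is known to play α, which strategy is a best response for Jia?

Against α, Jia earns 20 from γ and 2 from δ.
So γ is the best response.

γ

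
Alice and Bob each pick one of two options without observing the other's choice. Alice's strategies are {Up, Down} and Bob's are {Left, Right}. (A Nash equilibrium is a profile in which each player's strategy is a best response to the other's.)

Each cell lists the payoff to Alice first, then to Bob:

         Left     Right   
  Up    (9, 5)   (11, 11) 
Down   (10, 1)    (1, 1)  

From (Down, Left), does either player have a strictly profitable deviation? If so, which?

Neither

Alice at (Down, Left) earns 10; deviating to Up yields 9 — not better.
Bob earns 1; deviating to Right yields 1 — not better.
Neither player can strictly improve; the profile is a Nash equilibrium.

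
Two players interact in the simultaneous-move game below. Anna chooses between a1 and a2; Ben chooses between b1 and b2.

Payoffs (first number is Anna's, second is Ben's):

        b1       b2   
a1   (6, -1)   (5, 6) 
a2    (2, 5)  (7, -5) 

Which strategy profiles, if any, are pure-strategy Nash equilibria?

none

(a1, b1): Ben prefers b2 (6 > -1) — not an equilibrium.
(a1, b2): Anna prefers a2 (7 > 5) — not an equilibrium.
(a2, b1): Anna prefers a1 (6 > 2) — not an equilibrium.
(a2, b2): Ben prefers b1 (5 > -5) — not an equilibrium.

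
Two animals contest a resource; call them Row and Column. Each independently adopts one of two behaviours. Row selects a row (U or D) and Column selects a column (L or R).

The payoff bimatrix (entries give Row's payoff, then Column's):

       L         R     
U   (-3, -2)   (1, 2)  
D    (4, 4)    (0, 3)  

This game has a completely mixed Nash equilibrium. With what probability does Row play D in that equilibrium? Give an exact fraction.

Let p be the probability that Row plays U. In a completely mixed equilibrium, Column must be indifferent between L and R.
Column's expected payoff from L is −2p + 4(1−p); from R it is 2p + 3(1−p).
Setting these equal: −6p + 4 = −p + 3, so p = 1/5.
Therefore Row plays D with probability 1 − 1/5 = 4/5.

4/5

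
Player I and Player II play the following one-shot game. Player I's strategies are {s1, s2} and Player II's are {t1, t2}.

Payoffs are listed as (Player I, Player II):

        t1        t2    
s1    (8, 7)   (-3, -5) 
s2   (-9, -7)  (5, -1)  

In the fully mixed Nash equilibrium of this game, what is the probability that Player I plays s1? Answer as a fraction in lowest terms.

1/3

Let p be the probability that Player I plays s1. In a completely mixed equilibrium, Player II must be indifferent between t1 and t2.
Player II's expected payoff from t1 is 7p − 7(1−p); from t2 it is −5p − (1−p).
Setting these equal: 14p − 7 = −4p − 1, so p = 1/3.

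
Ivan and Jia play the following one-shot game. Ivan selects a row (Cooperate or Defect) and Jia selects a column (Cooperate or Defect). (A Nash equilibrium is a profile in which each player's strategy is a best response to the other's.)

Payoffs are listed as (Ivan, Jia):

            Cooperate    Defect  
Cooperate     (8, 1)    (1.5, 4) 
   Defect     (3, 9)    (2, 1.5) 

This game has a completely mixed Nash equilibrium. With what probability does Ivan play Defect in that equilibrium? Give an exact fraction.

Let r be the probability that Ivan plays Cooperate. In a completely mixed equilibrium, Jia must be indifferent between Cooperate and Defect.
Jia's expected payoff from Cooperate is r + 9(1−r); from Defect it is 4r + 1.5(1−r).
Setting these equal: −8r + 9 = 2.5r + 1.5, so r = 5/7.
Therefore Ivan plays Defect with probability 1 − 5/7 = 2/7.

2/7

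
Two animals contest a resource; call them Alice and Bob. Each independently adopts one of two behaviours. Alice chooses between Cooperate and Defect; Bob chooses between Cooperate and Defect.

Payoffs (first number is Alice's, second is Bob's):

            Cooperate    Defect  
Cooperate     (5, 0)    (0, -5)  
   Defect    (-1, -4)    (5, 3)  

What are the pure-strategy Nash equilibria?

(Cooperate, Cooperate): Alice gets 5 ≥ -1 from Defect, and Bob gets 0 ≥ -5 from Defect — Nash equilibrium.
(Cooperate, Defect): Alice prefers Defect (5 > 0); Bob prefers Cooperate (0 > -5) — not an equilibrium.
(Defect, Cooperate): Alice prefers Cooperate (5 > -1); Bob prefers Defect (3 > -4) — not an equilibrium.
(Defect, Defect): Alice gets 5 ≥ 0 from Cooperate, and Bob gets 3 ≥ -4 from Cooperate — Nash equilibrium.

(Cooperate, Cooperate) and (Defect, Defect)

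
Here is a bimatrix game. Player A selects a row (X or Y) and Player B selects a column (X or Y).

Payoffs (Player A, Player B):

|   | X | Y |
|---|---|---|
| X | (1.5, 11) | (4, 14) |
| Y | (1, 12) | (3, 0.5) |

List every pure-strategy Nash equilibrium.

(X, Y)

(X, X): Player B prefers Y (14 > 11) — not an equilibrium.
(X, Y): Player A gets 4 ≥ 3 from Y, and Player B gets 14 ≥ 11 from X — Nash equilibrium.
(Y, X): Player A prefers X (1.5 > 1) — not an equilibrium.
(Y, Y): Player A prefers X (4 > 3); Player B prefers X (12 > 0.5) — not an equilibrium.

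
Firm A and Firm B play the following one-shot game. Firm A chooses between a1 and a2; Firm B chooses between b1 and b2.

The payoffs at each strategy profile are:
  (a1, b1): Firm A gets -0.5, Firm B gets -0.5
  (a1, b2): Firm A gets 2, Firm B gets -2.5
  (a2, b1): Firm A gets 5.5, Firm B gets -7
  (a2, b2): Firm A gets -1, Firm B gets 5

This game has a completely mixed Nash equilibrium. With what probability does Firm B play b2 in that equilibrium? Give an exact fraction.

Let q be the probability that Firm B plays b1. In a completely mixed equilibrium, Firm A must be indifferent between a1 and a2.
Firm A's expected payoff from a1 is −0.5q + 2(1−q); from a2 it is 5.5q − (1−q).
Setting these equal: −2.5q + 2 = 6.5q − 1, so q = 1/3.
Therefore Firm B plays b2 with probability 1 − 1/3 = 2/3.

2/3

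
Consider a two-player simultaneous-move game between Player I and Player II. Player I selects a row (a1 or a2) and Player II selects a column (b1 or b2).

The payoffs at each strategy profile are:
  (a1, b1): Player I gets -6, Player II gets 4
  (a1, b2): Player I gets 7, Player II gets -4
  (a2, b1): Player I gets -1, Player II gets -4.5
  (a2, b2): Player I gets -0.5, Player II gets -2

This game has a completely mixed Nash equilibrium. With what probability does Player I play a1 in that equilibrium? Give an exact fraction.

Let x be the probability that Player I plays a1. In a completely mixed equilibrium, Player II must be indifferent between b1 and b2.
Player II's expected payoff from b1 is 4x − 4.5(1−x); from b2 it is −4x − 2(1−x).
Setting these equal: 8.5x − 4.5 = −2x − 2, so x = 5/21.

5/21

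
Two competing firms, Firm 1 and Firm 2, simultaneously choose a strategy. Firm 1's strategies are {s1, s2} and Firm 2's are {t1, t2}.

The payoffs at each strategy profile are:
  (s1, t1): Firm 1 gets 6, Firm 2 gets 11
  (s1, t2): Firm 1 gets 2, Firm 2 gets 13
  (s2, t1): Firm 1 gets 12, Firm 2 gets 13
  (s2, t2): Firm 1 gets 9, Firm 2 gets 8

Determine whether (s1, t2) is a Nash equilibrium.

No

At (s1, t2), Firm 1 earns 2; switching to s2 would give 9, so Firm 1 would deviate.
Firm 2 earns 13; switching to t1 would give 11, so Firm 2 has no profitable deviation.
Since at least one player can profitably deviate, this is not a Nash equilibrium.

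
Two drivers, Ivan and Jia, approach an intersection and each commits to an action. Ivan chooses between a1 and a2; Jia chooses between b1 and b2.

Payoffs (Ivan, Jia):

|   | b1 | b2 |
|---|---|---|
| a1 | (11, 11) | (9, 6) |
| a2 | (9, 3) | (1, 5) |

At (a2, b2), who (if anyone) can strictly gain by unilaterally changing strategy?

Ivan

Ivan at (a2, b2) earns 1; deviating to a1 yields 9 — a strict improvement.
Jia earns 5; deviating to b1 yields 3 — not better.
Only Ivan has a strictly profitable deviation.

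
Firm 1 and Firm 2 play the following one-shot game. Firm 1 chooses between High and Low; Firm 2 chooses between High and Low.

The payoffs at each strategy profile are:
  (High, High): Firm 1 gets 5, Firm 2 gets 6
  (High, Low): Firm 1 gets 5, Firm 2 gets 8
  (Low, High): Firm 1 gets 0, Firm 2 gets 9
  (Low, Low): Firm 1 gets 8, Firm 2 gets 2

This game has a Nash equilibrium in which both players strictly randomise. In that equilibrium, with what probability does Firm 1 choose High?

7/9

Let p be the probability that Firm 1 plays High. In a completely mixed equilibrium, Firm 2 must be indifferent between High and Low.
Firm 2's expected payoff from High is 6p + 9(1−p); from Low it is 8p + 2(1−p).
Setting these equal: −3p + 9 = 6p + 2, so p = 7/9.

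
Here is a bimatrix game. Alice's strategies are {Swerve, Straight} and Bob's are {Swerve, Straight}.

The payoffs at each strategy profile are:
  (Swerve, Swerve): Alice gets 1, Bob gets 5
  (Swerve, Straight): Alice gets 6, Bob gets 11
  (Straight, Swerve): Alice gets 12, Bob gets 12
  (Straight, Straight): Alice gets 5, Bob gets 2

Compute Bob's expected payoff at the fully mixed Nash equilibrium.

61/8

First find x, the probability Alice plays Swerve, from Bob's indifference between Swerve and Straight: 5x + 12(1−x) = 11x + 2(1−x), giving x = 5/8.
Since Bob is indifferent in equilibrium, Bob's expected payoff equals the payoff from either column against (5/8, 3/8). Using Swerve: 5(5/8) + 12(3/8) = 61/8.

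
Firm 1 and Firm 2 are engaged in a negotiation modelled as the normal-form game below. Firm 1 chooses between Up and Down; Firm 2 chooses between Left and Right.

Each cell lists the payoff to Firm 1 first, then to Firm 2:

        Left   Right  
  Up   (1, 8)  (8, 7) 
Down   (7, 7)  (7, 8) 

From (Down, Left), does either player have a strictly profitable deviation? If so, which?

Firm 1 at (Down, Left) earns 7; deviating to Up yields 1 — not better.
Firm 2 earns 7; deviating to Right yields 8 — a strict improvement.
Only Firm 2 has a strictly profitable deviation.

Firm 2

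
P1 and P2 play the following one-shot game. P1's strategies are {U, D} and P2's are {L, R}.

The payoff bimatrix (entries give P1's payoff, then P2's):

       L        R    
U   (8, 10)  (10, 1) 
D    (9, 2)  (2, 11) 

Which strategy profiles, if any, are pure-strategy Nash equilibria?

(U, L): P1 prefers D (9 > 8) — not an equilibrium.
(U, R): P2 prefers L (10 > 1) — not an equilibrium.
(D, L): P2 prefers R (11 > 2) — not an equilibrium.
(D, R): P1 prefers U (10 > 2) — not an equilibrium.

none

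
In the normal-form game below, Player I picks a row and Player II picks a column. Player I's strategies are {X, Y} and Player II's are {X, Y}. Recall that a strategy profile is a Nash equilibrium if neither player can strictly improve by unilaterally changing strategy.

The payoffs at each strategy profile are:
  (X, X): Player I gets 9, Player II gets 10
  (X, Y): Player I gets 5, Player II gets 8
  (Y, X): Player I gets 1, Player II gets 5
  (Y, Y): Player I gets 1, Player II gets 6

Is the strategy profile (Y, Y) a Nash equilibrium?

At (Y, Y), Player I earns 1; switching to X would give 5, so Player I would deviate.
Player II earns 6; switching to X would give 5, so Player II has no profitable deviation.
Since at least one player can profitably deviate, this is not a Nash equilibrium.

No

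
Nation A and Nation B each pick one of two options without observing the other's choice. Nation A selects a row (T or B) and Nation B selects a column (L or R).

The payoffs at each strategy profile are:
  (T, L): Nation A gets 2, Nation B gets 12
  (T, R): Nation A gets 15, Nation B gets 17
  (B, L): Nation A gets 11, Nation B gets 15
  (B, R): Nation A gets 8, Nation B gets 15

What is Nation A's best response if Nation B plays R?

T

Against R, Nation A earns 15 from T and 8 from B.
So T is the best response.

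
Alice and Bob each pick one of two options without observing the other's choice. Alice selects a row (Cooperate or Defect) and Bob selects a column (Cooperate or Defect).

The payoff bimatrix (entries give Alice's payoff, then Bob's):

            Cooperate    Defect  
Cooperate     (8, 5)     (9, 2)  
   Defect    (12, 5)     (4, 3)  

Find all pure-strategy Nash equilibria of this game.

(Cooperate, Cooperate): Alice prefers Defect (12 > 8) — not an equilibrium.
(Cooperate, Defect): Bob prefers Cooperate (5 > 2) — not an equilibrium.
(Defect, Cooperate): Alice gets 12 ≥ 8 from Cooperate, and Bob gets 5 ≥ 3 from Defect — Nash equilibrium.
(Defect, Defect): Alice prefers Cooperate (9 > 4); Bob prefers Cooperate (5 > 3) — not an equilibrium.

(Defect, Cooperate)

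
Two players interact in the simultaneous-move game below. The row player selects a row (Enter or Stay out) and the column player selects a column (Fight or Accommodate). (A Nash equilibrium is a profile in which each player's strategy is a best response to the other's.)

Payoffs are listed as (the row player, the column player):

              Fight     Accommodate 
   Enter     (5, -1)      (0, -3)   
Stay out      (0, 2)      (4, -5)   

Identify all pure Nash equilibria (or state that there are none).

(Enter, Fight)

(Enter, Fight): the row player gets 5 ≥ 0 from Stay out, and the column player gets -1 ≥ -3 from Accommodate — Nash equilibrium.
(Enter, Accommodate): the row player prefers Stay out (4 > 0); the column player prefers Fight (-1 > -3) — not an equilibrium.
(Stay out, Fight): the row player prefers Enter (5 > 0) — not an equilibrium.
(Stay out, Accommodate): the column player prefers Fight (2 > -5) — not an equilibrium.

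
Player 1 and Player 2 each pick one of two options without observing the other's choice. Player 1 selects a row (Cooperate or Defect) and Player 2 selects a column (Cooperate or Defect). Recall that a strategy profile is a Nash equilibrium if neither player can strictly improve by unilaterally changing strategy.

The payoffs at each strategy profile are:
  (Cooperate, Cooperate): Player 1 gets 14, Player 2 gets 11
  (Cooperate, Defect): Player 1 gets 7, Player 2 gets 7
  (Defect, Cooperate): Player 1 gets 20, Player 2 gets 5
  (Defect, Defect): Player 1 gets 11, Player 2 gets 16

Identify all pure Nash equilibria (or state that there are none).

(Cooperate, Cooperate): Player 1 prefers Defect (20 > 14) — not an equilibrium.
(Cooperate, Defect): Player 1 prefers Defect (11 > 7); Player 2 prefers Cooperate (11 > 7) — not an equilibrium.
(Defect, Cooperate): Player 2 prefers Defect (16 > 5) — not an equilibrium.
(Defect, Defect): Player 1 gets 11 ≥ 7 from Cooperate, and Player 2 gets 16 ≥ 5 from Cooperate — Nash equilibrium.

(Defect, Defect)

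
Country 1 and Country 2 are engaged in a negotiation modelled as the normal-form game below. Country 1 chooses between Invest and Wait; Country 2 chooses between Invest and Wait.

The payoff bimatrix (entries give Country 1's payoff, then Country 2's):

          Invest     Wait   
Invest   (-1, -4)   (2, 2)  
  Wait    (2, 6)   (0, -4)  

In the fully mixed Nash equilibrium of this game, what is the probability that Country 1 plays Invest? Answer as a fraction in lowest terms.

5/8

Let x be the probability that Country 1 plays Invest. In a completely mixed equilibrium, Country 2 must be indifferent between Invest and Wait.
Country 2's expected payoff from Invest is −4x + 6(1−x); from Wait it is 2x − 4(1−x).
Setting these equal: −10x + 6 = 6x − 4, so x = 5/8.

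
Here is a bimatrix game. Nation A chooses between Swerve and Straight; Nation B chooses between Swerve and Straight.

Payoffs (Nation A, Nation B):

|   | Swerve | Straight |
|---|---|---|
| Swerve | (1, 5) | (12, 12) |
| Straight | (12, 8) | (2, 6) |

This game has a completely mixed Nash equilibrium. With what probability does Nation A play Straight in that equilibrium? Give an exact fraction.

7/9

Let p be the probability that Nation A plays Swerve. In a completely mixed equilibrium, Nation B must be indifferent between Swerve and Straight.
Nation B's expected payoff from Swerve is 5p + 8(1−p); from Straight it is 12p + 6(1−p).
Setting these equal: −3p + 8 = 6p + 6, so p = 2/9.
Therefore Nation A plays Straight with probability 1 − 2/9 = 7/9.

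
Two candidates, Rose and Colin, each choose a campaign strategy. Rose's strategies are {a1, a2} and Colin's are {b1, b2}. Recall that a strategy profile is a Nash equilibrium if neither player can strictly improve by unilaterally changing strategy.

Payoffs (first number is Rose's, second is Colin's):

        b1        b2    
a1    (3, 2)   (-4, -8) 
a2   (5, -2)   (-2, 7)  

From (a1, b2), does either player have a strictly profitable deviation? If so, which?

Both

Rose at (a1, b2) earns -4; deviating to a2 yields -2 — a strict improvement.
Colin earns -8; deviating to b1 yields 2 — a strict improvement.
Both Rose and Colin have strictly profitable deviations.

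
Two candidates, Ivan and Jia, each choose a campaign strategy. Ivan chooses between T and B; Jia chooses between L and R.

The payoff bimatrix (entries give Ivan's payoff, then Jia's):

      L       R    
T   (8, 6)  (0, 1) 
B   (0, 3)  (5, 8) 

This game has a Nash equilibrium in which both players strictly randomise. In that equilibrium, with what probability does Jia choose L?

5/13

Let y be the probability that Jia plays L. In a completely mixed equilibrium, Ivan must be indifferent between T and B.
Ivan's expected payoff from T is 8y; from B it is 5(1−y).
Setting these equal: 8y = −5y + 5, so y = 5/13.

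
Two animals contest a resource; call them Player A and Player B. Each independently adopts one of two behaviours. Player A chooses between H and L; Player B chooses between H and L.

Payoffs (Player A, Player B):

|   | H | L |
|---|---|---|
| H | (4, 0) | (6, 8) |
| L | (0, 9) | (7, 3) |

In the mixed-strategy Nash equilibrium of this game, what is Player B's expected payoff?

36/7

First find p, the probability Player A plays H, from Player B's indifference between H and L: 9(1−p) = 8p + 3(1−p), giving p = 3/7.
Since Player B is indifferent in equilibrium, Player B's expected payoff equals the payoff from either column against (3/7, 4/7). Using H: 9(4/7) = 36/7.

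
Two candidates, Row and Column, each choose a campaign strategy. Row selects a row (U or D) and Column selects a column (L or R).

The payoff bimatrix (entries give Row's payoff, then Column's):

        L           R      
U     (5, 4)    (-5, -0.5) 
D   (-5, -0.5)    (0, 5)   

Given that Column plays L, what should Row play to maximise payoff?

U

Against L, Row earns 5 from U and -5 from D.
So U is the best response.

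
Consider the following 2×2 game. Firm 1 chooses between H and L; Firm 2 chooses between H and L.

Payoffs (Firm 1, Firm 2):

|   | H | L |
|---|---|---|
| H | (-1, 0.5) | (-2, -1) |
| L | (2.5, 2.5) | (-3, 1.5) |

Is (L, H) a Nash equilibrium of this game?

Yes

At (L, H), Firm 1 earns 2.5; switching to H would give -1, so Firm 1 has no profitable deviation.
Firm 2 earns 2.5; switching to L would give 1.5, so Firm 2 has no profitable deviation.
Neither player can gain by a unilateral deviation, so this profile is a Nash equilibrium.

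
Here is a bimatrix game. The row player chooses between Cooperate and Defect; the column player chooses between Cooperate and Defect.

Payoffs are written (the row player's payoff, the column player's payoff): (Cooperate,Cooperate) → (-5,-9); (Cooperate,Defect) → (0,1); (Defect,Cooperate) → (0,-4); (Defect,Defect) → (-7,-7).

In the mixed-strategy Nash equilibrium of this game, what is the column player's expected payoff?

-67/13

First find p, the probability the row player plays Cooperate, from the column player's indifference between Cooperate and Defect: −9p − 4(1−p) = p − 7(1−p), giving p = 3/13.
Since the column player is indifferent in equilibrium, the column player's expected payoff equals the payoff from either column against (3/13, 10/13). Using Cooperate: −9(3/13) − 4(10/13) = -67/13.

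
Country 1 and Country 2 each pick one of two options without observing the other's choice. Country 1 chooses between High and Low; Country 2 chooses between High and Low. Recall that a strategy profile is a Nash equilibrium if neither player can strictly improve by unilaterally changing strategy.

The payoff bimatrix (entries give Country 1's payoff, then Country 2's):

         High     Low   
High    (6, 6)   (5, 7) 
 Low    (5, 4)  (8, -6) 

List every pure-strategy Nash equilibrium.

none

(High, High): Country 2 prefers Low (7 > 6) — not an equilibrium.
(High, Low): Country 1 prefers Low (8 > 5) — not an equilibrium.
(Low, High): Country 1 prefers High (6 > 5) — not an equilibrium.
(Low, Low): Country 2 prefers High (4 > -6) — not an equilibrium.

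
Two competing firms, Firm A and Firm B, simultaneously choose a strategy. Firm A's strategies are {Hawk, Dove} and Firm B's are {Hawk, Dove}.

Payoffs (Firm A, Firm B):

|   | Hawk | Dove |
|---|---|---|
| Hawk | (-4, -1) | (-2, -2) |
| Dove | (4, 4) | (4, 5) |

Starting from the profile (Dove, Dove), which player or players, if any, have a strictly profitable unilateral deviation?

Firm A at (Dove, Dove) earns 4; deviating to Hawk yields -2 — not better.
Firm B earns 5; deviating to Hawk yields 4 — not better.
Neither player can strictly improve; the profile is a Nash equilibrium.

Neither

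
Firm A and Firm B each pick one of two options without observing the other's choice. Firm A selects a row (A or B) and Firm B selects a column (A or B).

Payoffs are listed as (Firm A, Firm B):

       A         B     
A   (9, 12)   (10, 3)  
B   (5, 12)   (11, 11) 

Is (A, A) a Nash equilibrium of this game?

At (A, A), Firm A earns 9; switching to B would give 5, so Firm A has no profitable deviation.
Firm B earns 12; switching to B would give 3, so Firm B has no profitable deviation.
Neither player can gain by a unilateral deviation, so this profile is a Nash equilibrium.

Yes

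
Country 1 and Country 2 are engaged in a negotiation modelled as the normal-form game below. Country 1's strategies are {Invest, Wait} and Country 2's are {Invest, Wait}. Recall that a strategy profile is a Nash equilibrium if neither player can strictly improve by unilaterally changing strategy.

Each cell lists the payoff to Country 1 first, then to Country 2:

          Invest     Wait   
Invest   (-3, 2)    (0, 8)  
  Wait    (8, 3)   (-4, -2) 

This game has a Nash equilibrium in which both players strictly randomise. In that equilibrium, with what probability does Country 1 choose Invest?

Let p be the probability that Country 1 plays Invest. In a completely mixed equilibrium, Country 2 must be indifferent between Invest and Wait.
Country 2's expected payoff from Invest is 2p + 3(1−p); from Wait it is 8p − 2(1−p).
Setting these equal: −p + 3 = 10p − 2, so p = 5/11.

5/11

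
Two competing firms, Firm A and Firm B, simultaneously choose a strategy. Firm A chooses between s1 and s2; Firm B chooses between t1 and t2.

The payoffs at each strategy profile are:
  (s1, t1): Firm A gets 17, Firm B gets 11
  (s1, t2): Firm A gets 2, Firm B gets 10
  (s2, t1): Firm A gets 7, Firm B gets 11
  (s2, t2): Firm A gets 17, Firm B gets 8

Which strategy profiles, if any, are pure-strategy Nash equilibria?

(s1, t1): Firm A gets 17 ≥ 7 from s2, and Firm B gets 11 ≥ 10 from t2 — Nash equilibrium.
(s1, t2): Firm A prefers s2 (17 > 2); Firm B prefers t1 (11 > 10) — not an equilibrium.
(s2, t1): Firm A prefers s1 (17 > 7) — not an equilibrium.
(s2, t2): Firm B prefers t1 (11 > 8) — not an equilibrium.

(s1, t1)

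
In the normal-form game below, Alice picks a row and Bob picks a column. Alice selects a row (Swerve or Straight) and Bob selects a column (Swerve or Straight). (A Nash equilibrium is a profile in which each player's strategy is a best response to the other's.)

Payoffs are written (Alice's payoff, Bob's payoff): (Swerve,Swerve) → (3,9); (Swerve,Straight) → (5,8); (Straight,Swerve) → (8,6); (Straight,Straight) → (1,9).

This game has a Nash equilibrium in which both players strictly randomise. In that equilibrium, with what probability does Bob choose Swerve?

4/9

Let q be the probability that Bob plays Swerve. In a completely mixed equilibrium, Alice must be indifferent between Swerve and Straight.
Alice's expected payoff from Swerve is 3q + 5(1−q); from Straight it is 8q + (1−q).
Setting these equal: −2q + 5 = 7q + 1, so q = 4/9.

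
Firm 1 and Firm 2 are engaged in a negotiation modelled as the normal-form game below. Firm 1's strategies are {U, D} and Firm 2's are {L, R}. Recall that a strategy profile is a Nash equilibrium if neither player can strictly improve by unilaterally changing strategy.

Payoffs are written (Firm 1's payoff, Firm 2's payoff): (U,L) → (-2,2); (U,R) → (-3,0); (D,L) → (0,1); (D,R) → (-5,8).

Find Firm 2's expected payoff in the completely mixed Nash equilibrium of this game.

First find p, the probability Firm 1 plays U, from Firm 2's indifference between L and R: 2p + (1−p) = 8(1−p), giving p = 7/9.
Since Firm 2 is indifferent in equilibrium, Firm 2's expected payoff equals the payoff from either column against (7/9, 2/9). Using L: 2(7/9) + (2/9) = 16/9.

16/9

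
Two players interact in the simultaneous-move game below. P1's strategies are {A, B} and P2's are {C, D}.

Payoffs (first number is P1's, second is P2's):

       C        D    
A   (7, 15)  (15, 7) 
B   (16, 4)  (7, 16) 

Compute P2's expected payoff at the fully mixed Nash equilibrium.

First find x, the probability P1 plays A, from P2's indifference between C and D: 15x + 4(1−x) = 7x + 16(1−x), giving x = 3/5.
Since P2 is indifferent in equilibrium, P2's expected payoff equals the payoff from either column against (3/5, 2/5). Using C: 15(3/5) + 4(2/5) = 53/5.

53/5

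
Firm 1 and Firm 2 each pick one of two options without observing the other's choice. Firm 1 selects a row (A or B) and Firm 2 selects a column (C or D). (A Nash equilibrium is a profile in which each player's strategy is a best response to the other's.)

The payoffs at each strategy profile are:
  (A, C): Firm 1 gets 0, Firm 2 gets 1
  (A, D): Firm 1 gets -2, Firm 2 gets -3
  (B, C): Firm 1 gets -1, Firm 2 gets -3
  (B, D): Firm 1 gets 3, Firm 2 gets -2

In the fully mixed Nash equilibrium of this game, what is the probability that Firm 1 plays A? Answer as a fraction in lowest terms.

Let p be the probability that Firm 1 plays A. In a completely mixed equilibrium, Firm 2 must be indifferent between C and D.
Firm 2's expected payoff from C is p − 3(1−p); from D it is −3p − 2(1−p).
Setting these equal: 4p − 3 = −p − 2, so p = 1/5.

1/5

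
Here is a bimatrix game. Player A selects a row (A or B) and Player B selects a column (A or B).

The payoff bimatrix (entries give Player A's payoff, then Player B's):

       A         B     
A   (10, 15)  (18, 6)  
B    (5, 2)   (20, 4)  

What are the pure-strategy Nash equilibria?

(A, A) and (B, B)

(A, A): Player A gets 10 ≥ 5 from B, and Player B gets 15 ≥ 6 from B — Nash equilibrium.
(A, B): Player A prefers B (20 > 18); Player B prefers A (15 > 6) — not an equilibrium.
(B, A): Player A prefers A (10 > 5); Player B prefers B (4 > 2) — not an equilibrium.
(B, B): Player A gets 20 ≥ 18 from A, and Player B gets 4 ≥ 2 from A — Nash equilibrium.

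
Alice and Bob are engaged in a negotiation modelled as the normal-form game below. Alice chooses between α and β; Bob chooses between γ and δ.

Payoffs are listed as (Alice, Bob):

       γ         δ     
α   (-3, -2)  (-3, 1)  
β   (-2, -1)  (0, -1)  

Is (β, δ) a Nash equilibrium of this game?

Yes

At (β, δ), Alice earns 0; switching to α would give -3, so Alice has no profitable deviation.
Bob earns -1; switching to γ would give -1, so Bob has no profitable deviation.
Neither player can gain by a unilateral deviation, so this profile is a Nash equilibrium.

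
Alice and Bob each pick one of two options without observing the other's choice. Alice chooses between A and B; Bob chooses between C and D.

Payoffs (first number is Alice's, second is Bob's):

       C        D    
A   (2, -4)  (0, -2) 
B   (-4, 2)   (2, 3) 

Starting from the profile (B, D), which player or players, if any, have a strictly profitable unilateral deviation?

Neither

Alice at (B, D) earns 2; deviating to A yields 0 — not better.
Bob earns 3; deviating to C yields 2 — not better.
Neither player can strictly improve; the profile is a Nash equilibrium.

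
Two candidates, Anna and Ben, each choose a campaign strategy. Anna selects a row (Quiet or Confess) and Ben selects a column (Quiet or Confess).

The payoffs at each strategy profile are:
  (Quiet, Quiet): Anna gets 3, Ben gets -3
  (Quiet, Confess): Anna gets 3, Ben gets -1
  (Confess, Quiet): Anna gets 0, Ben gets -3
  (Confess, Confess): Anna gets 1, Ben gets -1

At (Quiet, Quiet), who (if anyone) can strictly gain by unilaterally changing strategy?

Anna at (Quiet, Quiet) earns 3; deviating to Confess yields 0 — not better.
Ben earns -3; deviating to Confess yields -1 — a strict improvement.
Only Ben has a strictly profitable deviation.

Ben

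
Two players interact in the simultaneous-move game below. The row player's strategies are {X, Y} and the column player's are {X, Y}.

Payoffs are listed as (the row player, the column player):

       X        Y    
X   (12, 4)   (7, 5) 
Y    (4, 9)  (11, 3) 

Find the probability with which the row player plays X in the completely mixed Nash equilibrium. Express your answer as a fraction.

6/7

Let x be the probability that the row player plays X. In a completely mixed equilibrium, the column player must be indifferent between X and Y.
The column player's expected payoff from X is 4x + 9(1−x); from Y it is 5x + 3(1−x).
Setting these equal: −5x + 9 = 2x + 3, so x = 6/7.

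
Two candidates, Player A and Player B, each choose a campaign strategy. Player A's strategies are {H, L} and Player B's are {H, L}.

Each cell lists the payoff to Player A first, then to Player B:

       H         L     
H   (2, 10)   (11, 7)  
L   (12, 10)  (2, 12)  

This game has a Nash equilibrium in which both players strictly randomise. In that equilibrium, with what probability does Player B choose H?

9/19

Let c be the probability that Player B plays H. In a completely mixed equilibrium, Player A must be indifferent between H and L.
Player A's expected payoff from H is 2c + 11(1−c); from L it is 12c + 2(1−c).
Setting these equal: −9c + 11 = 10c + 2, so c = 9/19.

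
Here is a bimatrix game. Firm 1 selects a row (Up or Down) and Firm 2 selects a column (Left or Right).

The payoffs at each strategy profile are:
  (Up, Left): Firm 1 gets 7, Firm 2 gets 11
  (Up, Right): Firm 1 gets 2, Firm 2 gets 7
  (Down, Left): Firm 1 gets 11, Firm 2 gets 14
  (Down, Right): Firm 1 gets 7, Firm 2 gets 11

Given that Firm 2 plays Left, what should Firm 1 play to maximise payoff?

Against Left, Firm 1 earns 7 from Up and 11 from Down.
So Down is the best response.

Down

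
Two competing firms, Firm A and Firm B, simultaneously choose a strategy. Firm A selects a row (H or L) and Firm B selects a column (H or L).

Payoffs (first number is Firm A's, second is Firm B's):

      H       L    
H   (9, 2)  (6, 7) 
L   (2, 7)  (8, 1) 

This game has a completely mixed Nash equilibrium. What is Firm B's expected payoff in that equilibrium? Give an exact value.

47/11

First find p, the probability Firm A plays H, from Firm B's indifference between H and L: 2p + 7(1−p) = 7p + (1−p), giving p = 6/11.
Since Firm B is indifferent in equilibrium, Firm B's expected payoff equals the payoff from either column against (6/11, 5/11). Using H: 2(6/11) + 7(5/11) = 47/11.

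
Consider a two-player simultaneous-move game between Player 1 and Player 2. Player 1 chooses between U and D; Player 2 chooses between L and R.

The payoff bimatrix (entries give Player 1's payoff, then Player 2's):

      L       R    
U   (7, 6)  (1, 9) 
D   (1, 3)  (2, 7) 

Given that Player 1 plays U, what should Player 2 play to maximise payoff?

Against U, Player 2 earns 6 from L and 9 from R.
So R is the best response.

R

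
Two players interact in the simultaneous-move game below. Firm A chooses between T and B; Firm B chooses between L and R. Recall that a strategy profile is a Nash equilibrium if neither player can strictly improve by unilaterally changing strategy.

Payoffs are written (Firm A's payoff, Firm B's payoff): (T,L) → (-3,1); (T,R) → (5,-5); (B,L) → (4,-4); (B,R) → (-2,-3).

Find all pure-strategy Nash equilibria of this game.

(T, L): Firm A prefers B (4 > -3) — not an equilibrium.
(T, R): Firm B prefers L (1 > -5) — not an equilibrium.
(B, L): Firm B prefers R (-3 > -4) — not an equilibrium.
(B, R): Firm A prefers T (5 > -2) — not an equilibrium.

none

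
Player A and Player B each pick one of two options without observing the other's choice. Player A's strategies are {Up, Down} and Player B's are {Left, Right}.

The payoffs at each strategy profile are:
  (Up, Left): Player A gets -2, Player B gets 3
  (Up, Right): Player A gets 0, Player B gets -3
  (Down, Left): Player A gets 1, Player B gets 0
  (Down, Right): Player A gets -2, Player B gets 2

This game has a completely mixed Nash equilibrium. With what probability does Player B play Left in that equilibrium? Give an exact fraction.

2/5

Let c be the probability that Player B plays Left. In a completely mixed equilibrium, Player A must be indifferent between Up and Down.
Player A's expected payoff from Up is −2c; from Down it is c − 2(1−c).
Setting these equal: −2c = 3c − 2, so c = 2/5.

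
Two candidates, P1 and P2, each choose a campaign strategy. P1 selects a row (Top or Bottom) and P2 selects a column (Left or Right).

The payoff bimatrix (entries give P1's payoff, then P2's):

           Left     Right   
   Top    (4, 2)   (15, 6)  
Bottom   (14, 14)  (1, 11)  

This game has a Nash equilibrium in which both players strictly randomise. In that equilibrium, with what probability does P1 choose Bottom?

4/7

Let p be the probability that P1 plays Top. In a completely mixed equilibrium, P2 must be indifferent between Left and Right.
P2's expected payoff from Left is 2p + 14(1−p); from Right it is 6p + 11(1−p).
Setting these equal: −12p + 14 = −5p + 11, so p = 3/7.
Therefore P1 plays Bottom with probability 1 − 3/7 = 4/7.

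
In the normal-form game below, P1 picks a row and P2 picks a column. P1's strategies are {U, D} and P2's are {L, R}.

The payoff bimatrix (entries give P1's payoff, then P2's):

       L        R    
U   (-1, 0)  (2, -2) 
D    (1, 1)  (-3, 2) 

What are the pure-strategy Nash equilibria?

none

(U, L): P1 prefers D (1 > -1) — not an equilibrium.
(U, R): P2 prefers L (0 > -2) — not an equilibrium.
(D, L): P2 prefers R (2 > 1) — not an equilibrium.
(D, R): P1 prefers U (2 > -3) — not an equilibrium.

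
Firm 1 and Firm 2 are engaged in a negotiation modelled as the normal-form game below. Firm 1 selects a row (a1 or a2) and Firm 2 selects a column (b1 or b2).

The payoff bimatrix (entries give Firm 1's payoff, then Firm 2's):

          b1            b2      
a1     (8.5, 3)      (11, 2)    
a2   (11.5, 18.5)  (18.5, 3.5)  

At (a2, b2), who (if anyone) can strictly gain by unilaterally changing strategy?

Firm 2

Firm 1 at (a2, b2) earns 18.5; deviating to a1 yields 11 — not better.
Firm 2 earns 3.5; deviating to b1 yields 18.5 — a strict improvement.
Only Firm 2 has a strictly profitable deviation.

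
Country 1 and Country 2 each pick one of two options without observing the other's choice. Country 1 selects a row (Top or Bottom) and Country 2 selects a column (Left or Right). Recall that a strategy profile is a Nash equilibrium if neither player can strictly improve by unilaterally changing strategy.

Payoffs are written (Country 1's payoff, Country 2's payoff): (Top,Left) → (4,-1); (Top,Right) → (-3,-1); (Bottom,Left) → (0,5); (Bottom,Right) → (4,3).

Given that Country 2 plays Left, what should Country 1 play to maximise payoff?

Against Left, Country 1 earns 4 from Top and 0 from Bottom.
So Top is the best response.

Top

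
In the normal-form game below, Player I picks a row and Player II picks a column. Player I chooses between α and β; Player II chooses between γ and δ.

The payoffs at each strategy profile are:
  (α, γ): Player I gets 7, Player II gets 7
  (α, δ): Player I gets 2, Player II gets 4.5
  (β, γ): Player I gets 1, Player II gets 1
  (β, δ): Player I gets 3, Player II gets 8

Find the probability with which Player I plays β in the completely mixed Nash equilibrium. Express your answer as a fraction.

Let p be the probability that Player I plays α. In a completely mixed equilibrium, Player II must be indifferent between γ and δ.
Player II's expected payoff from γ is 7p + (1−p); from δ it is 4.5p + 8(1−p).
Setting these equal: 6p + 1 = −3.5p + 8, so p = 14/19.
Therefore Player I plays β with probability 1 − 14/19 = 5/19.

5/19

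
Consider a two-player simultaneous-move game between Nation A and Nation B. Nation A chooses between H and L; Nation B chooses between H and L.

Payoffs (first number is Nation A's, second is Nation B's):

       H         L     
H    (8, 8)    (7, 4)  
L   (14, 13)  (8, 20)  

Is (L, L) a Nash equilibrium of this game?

Yes

At (L, L), Nation A earns 8; switching to H would give 7, so Nation A has no profitable deviation.
Nation B earns 20; switching to H would give 13, so Nation B has no profitable deviation.
Neither player can gain by a unilateral deviation, so this profile is a Nash equilibrium.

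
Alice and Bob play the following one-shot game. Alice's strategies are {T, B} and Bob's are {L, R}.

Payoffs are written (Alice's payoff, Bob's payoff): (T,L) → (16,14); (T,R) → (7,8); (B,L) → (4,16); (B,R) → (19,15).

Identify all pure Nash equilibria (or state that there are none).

(T, L): Alice gets 16 ≥ 4 from B, and Bob gets 14 ≥ 8 from R — Nash equilibrium.
(T, R): Alice prefers B (19 > 7); Bob prefers L (14 > 8) — not an equilibrium.
(B, L): Alice prefers T (16 > 4) — not an equilibrium.
(B, R): Bob prefers L (16 > 15) — not an equilibrium.

(T, L)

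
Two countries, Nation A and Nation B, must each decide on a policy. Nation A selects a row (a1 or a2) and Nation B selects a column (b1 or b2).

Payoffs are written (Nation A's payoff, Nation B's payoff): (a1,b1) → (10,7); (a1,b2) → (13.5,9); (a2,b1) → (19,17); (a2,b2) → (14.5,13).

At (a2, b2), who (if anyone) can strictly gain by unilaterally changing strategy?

Nation A at (a2, b2) earns 14.5; deviating to a1 yields 13.5 — not better.
Nation B earns 13; deviating to b1 yields 17 — a strict improvement.
Only Nation B has a strictly profitable deviation.

Nation B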